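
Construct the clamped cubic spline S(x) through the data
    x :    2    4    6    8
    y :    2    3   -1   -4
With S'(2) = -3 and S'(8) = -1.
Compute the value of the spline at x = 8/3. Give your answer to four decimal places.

Write m_i for S''(x_i). With h_i = 2, 2, 2 and divided differences Δ_i = 1/2, -2, -3/2, the continuity of S' gives the tridiagonal system
  2·m_0 + 8·m_1 + 2·m_2 = 6(Δ_1 - Δ_0) = -15
  2·m_1 + 8·m_2 + 2·m_3 = 6(Δ_2 - Δ_1) = 3
Clamped end conditions give two more equations: 2h_0·m_0 + h_0·m_1 = 6(Δ_0 - S'(2)) = 21 and h_2·m_2 + 2h_2·m_3 = 6(S'(8) - Δ_2) = 3.
Solving: m_0 = 109/15, m_1 = -121/30, m_2 = 41/30, m_3 = 1/15.
On [2, 4], S(x) = 2 - 3·(x - 2) + 109/30·(x - 2)² - 113/120·(x - 2)³.
With (x - 2) = 2/3: S(8/3) = 541/405.

1.3358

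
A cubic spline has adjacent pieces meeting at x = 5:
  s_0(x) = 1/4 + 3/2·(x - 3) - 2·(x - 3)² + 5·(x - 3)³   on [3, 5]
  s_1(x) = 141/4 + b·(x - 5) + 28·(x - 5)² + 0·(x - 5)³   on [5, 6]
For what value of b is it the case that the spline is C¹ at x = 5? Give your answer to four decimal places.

s_0'(x) = 3/2 - 4·(x - 3) + 15·(x - 3)², so s_0'(5) = 107/2. On the right, s_1'(5) = b, so b = 107/2.

53.5000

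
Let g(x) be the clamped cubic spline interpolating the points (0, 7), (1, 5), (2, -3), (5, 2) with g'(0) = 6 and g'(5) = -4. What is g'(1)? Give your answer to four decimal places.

Write σ_i for g''(x_i). With h_i = 1, 1, 3 and divided differences Δ_i = -2, -8, 5/3, the continuity of g' gives the tridiagonal system
  1·σ_0 + 4·σ_1 + 1·σ_2 = 6(Δ_1 - Δ_0) = -36
  1·σ_1 + 8·σ_2 + 3·σ_3 = 6(Δ_2 - Δ_1) = 58
Clamped end conditions give two more equations: 2h_0·σ_0 + h_0·σ_1 = 6(Δ_0 - g'(0)) = -48 and h_2·σ_2 + 2h_2·σ_3 = 6(g'(5) - Δ_2) = -34.
Solving: σ_0 = -594/29, σ_1 = -204/29, σ_2 = 366/29, σ_3 = -1042/87.
On [1, 2], g'(x) = b_1 + 2c_1·(x - 1) + 3d_1·(x - 1)² with b_1 = Δ_1 - h_1(2σ_1 + σ_2)/6 = -225/29, c_1 = σ_1/2 = -102/29, d_1 = (σ_2 - σ_1)/(6h_1) = 95/29. So g'(1) = -225/29.

-7.7586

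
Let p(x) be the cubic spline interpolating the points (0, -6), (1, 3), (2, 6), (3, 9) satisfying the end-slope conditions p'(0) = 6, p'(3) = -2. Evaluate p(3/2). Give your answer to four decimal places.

4.9167

Put σ_i = p'' at the i-th knot. Here h = (1, 1, 1) and Δ = (9, 3, 3), so the interior equations h_(i-1)·σ_(i-1) + 2(h_(i-1)+h_i)·σ_i + h_i·σ_(i+1) = 6(Δ_i − Δ_(i-1)) read
  1·σ_0 + 4·σ_1 + 1·σ_2 = 6(Δ_1 - Δ_0) = -36
  1·σ_1 + 4·σ_2 + 1·σ_3 = 6(Δ_2 - Δ_1) = 0
Clamped end conditions give two more equations: 2h_0·σ_0 + h_0·σ_1 = 6(Δ_0 - p'(0)) = 18 and h_2·σ_2 + 2h_2·σ_3 = 6(p'(3) - Δ_2) = -30.
Forward elimination and back-substitution give σ_0 = 50/3, σ_1 = -46/3, σ_2 = 26/3, σ_3 = -58/3.
On [1, 2], p(x) = 3 + 20/3·(x - 1) - 23/3·(x - 1)² + 4·(x - 1)³.
With (x - 1) = 1/2: p(3/2) = 59/12.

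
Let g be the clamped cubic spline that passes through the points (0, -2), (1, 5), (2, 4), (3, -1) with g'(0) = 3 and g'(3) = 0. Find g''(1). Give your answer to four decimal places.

-15.2000

With σ_i denoting the second derivative at x_i, h_i = 1, 1, 1, and Δ_i = (y_(i+1) − y_i)/h_i = 7, -1, -5:
  1·σ_0 + 4·σ_1 + 1·σ_2 = 6(Δ_1 - Δ_0) = -48
  1·σ_1 + 4·σ_2 + 1·σ_3 = 6(Δ_2 - Δ_1) = -24
Clamped end conditions give two more equations: 2h_0·σ_0 + h_0·σ_1 = 6(Δ_0 - g'(0)) = 24 and h_2·σ_2 + 2h_2·σ_3 = 6(g'(3) - Δ_2) = 30.
Hence σ_0 = 98/5, σ_1 = -76/5, σ_2 = -34/5, σ_3 = 92/5.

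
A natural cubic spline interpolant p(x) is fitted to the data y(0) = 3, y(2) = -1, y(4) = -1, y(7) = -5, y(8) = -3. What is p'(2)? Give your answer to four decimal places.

-0.6318

Write M_i for p''(x_i). With h_i = 2, 2, 3, 1 and divided differences Δ_i = -2, 0, -4/3, 2, the continuity of p' gives the tridiagonal system
  2·M_0 + 8·M_1 + 2·M_2 = 6(Δ_1 - Δ_0) = 12
  2·M_1 + 10·M_2 + 3·M_3 = 6(Δ_2 - Δ_1) = -8
  3·M_2 + 8·M_3 + 1·M_4 = 6(Δ_3 - Δ_2) = 20
Natural end conditions: M_0 = M_4 = 0.
Solving the tridiagonal system: M_0 = 0, M_1 = 275/134, M_2 = -148/67, M_3 = 223/67, M_4 = 0.
On [2, 4], p'(x) = b_1 + 2c_1·(x - 2) + 3d_1·(x - 2)² with b_1 = Δ_1 - h_1(2M_1 + M_2)/6 = -127/201, c_1 = M_1/2 = 275/268, d_1 = (M_2 - M_1)/(6h_1) = -571/1608. So p'(2) = -127/201.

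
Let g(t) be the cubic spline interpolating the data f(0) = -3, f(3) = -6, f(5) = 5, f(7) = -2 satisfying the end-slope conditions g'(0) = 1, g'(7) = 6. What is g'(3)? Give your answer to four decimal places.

4.4865

With m_i denoting the second derivative at x_i, h_i = 3, 2, 2, and Δ_i = (y_(i+1) − y_i)/h_i = -1, 11/2, -7/2:
  3·m_0 + 10·m_1 + 2·m_2 = 6(Δ_1 - Δ_0) = 39
  2·m_1 + 8·m_2 + 2·m_3 = 6(Δ_2 - Δ_1) = -54
Clamped end conditions give two more equations: 2h_0·m_0 + h_0·m_1 = 6(Δ_0 - g'(0)) = -12 and h_2·m_2 + 2h_2·m_3 = 6(g'(7) - Δ_2) = 57.
Solving: m_0 = -234/37, m_1 = 320/37, m_2 = -1055/74, m_3 = 791/37.
On [3, 5], g'(t) = b_1 + 2c_1·(t - 3) + 3d_1·(t - 3)² with b_1 = Δ_1 - h_1(2m_1 + m_2)/6 = 166/37, c_1 = m_1/2 = 160/37, d_1 = (m_2 - m_1)/(6h_1) = -565/296. So g'(3) = 166/37.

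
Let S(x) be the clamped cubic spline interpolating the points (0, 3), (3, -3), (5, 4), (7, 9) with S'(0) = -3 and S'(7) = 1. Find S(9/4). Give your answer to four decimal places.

With M_i denoting the second derivative at x_i, h_i = 3, 2, 2, and Δ_i = (y_(i+1) − y_i)/h_i = -2, 7/2, 5/2:
  3·M_0 + 10·M_1 + 2·M_2 = 6(Δ_1 - Δ_0) = 33
  2·M_1 + 8·M_2 + 2·M_3 = 6(Δ_2 - Δ_1) = -6
Clamped end conditions give two more equations: 2h_0·M_0 + h_0·M_1 = 6(Δ_0 - S'(0)) = 6 and h_2·M_2 + 2h_2·M_3 = 6(S'(7) - Δ_2) = -9.
Solving the tridiagonal system: M_0 = -34/37, M_1 = 142/37, M_2 = -97/74, M_3 = -59/37.
On [0, 3], S(x) = 3 - 3·x - 17/37·x² + 88/333·x³.
With x = 9/4: S(9/4) = -1815/592.

-3.0659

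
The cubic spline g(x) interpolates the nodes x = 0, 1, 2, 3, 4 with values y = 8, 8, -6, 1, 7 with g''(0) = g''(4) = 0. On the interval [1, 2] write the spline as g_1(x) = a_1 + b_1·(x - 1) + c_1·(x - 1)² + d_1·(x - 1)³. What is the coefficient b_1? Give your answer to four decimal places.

Let M_i = g''(x_i). Step sizes h_i = 1, 1, 1, 1; slopes of the chords Δ_i = (y_(i+1) - y_i)/h_i = 0, -14, 7, 6.
  1·M_0 + 4·M_1 + 1·M_2 = 6(Δ_1 - Δ_0) = -84
  1·M_1 + 4·M_2 + 1·M_3 = 6(Δ_2 - Δ_1) = 126
  1·M_2 + 4·M_3 + 1·M_4 = 6(Δ_3 - Δ_2) = -6
Natural end conditions: M_0 = M_4 = 0.
Forward elimination and back-substitution give M_0 = 0, M_1 = -885/28, M_2 = 297/7, M_3 = -339/28, M_4 = 0.
On [1, 2], with g_1(x) = a_1 + b_1·(x - 1) + c_1·(x - 1)² + d_1·(x - 1)³: c_1 = M_1/2 = -885/56, d_1 = (M_2 - M_1)/(6h_1) = 691/56, b_1 = Δ_1 - h_1(2M_1 + M_2)/6 = -295/28.

-10.5357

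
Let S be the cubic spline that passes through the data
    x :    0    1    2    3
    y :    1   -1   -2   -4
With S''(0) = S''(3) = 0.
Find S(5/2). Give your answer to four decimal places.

Let M_i = S''(x_i). Step sizes h_i = 1, 1, 1; slopes of the chords Δ_i = (y_(i+1) - y_i)/h_i = -2, -1, -2.
  1·M_0 + 4·M_1 + 1·M_2 = 6(Δ_1 - Δ_0) = 6
  1·M_1 + 4·M_2 + 1·M_3 = 6(Δ_2 - Δ_1) = -6
Natural end conditions: M_0 = M_3 = 0.
Solving: M_0 = 0, M_1 = 2, M_2 = -2, M_3 = 0.
On [2, 3], S(x) = -2 - 4/3·(x - 2) - 1·(x - 2)² + 1/3·(x - 2)³.
With (x - 2) = 1/2: S(5/2) = -23/8.

-2.8750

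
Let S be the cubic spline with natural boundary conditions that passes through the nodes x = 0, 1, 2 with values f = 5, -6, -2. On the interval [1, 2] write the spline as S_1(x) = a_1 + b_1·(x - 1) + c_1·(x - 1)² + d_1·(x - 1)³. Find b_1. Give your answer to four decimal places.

With M_i denoting the second derivative at x_i, h_i = 1, 1, and Δ_i = (y_(i+1) − y_i)/h_i = -11, 4:
  1·M_0 + 4·M_1 + 1·M_2 = 6(Δ_1 - Δ_0) = 90
Natural end conditions: M_0 = M_2 = 0.
Hence M_0 = 0, M_1 = 45/2, M_2 = 0.
On [1, 2], with S_1(x) = a_1 + b_1·(x - 1) + c_1·(x - 1)² + d_1·(x - 1)³: c_1 = M_1/2 = 45/4, d_1 = (M_2 - M_1)/(6h_1) = -15/4, b_1 = Δ_1 - h_1(2M_1 + M_2)/6 = -7/2.

-3.5000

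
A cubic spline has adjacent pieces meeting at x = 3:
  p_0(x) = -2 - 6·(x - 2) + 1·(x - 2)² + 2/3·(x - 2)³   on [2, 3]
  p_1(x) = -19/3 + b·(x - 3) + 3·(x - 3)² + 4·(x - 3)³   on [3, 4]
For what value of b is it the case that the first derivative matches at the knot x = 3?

-2

p_0'(x) = -6 + 2·(x - 2) + 2·(x - 2)², so p_0'(3) = -2. On the right, p_1'(3) = b, so b = -2.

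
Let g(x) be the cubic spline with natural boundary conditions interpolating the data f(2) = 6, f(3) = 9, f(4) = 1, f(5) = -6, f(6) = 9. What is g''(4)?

-3

Write σ_i for g''(x_i). With h_i = 1, 1, 1, 1 and divided differences Δ_i = 3, -8, -7, 15, the continuity of g' gives the tridiagonal system
  1·σ_0 + 4·σ_1 + 1·σ_2 = 6(Δ_1 - Δ_0) = -66
  1·σ_1 + 4·σ_2 + 1·σ_3 = 6(Δ_2 - Δ_1) = 6
  1·σ_2 + 4·σ_3 + 1·σ_4 = 6(Δ_3 - Δ_2) = 132
Natural end conditions: σ_0 = σ_4 = 0.
Solving the tridiagonal system: σ_0 = 0, σ_1 = -63/4, σ_2 = -3, σ_3 = 135/4, σ_4 = 0.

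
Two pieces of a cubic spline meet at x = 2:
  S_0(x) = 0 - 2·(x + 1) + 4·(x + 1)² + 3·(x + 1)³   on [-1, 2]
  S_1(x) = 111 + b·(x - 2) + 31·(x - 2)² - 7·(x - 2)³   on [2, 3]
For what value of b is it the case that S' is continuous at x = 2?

103

S_0'(x) = -2 + 8·(x + 1) + 9·(x + 1)², so S_0'(2) = 103. On the right, S_1'(2) = b, so b = 103.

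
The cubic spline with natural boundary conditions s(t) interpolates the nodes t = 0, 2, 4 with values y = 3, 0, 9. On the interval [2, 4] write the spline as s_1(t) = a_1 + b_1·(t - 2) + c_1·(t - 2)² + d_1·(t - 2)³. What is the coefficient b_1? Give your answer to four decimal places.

1.5000

Let σ_i = s''(x_i). Step sizes h_i = 2, 2; slopes of the chords Δ_i = (y_(i+1) - y_i)/h_i = -3/2, 9/2.
  2·σ_0 + 8·σ_1 + 2·σ_2 = 6(Δ_1 - Δ_0) = 36
Natural end conditions: σ_0 = σ_2 = 0.
Hence σ_0 = 0, σ_1 = 9/2, σ_2 = 0.
On [2, 4], with s_1(t) = a_1 + b_1·(t - 2) + c_1·(t - 2)² + d_1·(t - 2)³: c_1 = σ_1/2 = 9/4, d_1 = (σ_2 - σ_1)/(6h_1) = -3/8, b_1 = Δ_1 - h_1(2σ_1 + σ_2)/6 = 3/2.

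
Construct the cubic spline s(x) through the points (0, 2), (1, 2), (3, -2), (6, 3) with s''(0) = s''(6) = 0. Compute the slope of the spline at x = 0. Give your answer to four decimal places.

With M_i denoting the second derivative at x_i, h_i = 1, 2, 3, and Δ_i = (y_(i+1) − y_i)/h_i = 0, -2, 5/3:
  1·M_0 + 6·M_1 + 2·M_2 = 6(Δ_1 - Δ_0) = -12
  2·M_1 + 10·M_2 + 3·M_3 = 6(Δ_2 - Δ_1) = 22
Natural end conditions: M_0 = M_3 = 0.
Forward elimination and back-substitution give M_0 = 0, M_1 = -41/14, M_2 = 39/14, M_3 = 0.
On [0, 1], s'(x) = b_0 + 2c_0·x + 3d_0·x² with b_0 = Δ_0 - h_0(2M_0 + M_1)/6 = 41/84, c_0 = M_0/2 = 0, d_0 = (M_1 - M_0)/(6h_0) = -41/84. So s'(0) = 41/84.

0.4881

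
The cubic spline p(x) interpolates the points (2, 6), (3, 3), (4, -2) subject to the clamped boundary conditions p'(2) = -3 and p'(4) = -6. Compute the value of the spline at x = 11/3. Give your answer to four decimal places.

-0.0926

Write m_i for p''(x_i). With h_i = 1, 1 and divided differences Δ_i = -3, -5, the continuity of p' gives the tridiagonal system
  1·m_0 + 4·m_1 + 1·m_2 = 6(Δ_1 - Δ_0) = -12
Clamped end conditions give two more equations: 2h_0·m_0 + h_0·m_1 = 6(Δ_0 - p'(2)) = 0 and h_1·m_1 + 2h_1·m_2 = 6(p'(4) - Δ_1) = -6.
Hence m_0 = 3/2, m_1 = -3, m_2 = -3/2.
On [3, 4], p(x) = 3 - 15/4·(x - 3) - 3/2·(x - 3)² + 1/4·(x - 3)³.
With (x - 3) = 2/3: p(11/3) = -5/54.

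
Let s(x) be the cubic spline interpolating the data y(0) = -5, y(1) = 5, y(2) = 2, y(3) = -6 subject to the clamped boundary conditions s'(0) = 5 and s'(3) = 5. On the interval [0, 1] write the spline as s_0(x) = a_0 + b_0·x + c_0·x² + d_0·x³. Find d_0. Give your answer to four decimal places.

-8.2000

Let m_i = s''(x_i). Step sizes h_i = 1, 1, 1; slopes of the chords Δ_i = (y_(i+1) - y_i)/h_i = 10, -3, -8.
  1·m_0 + 4·m_1 + 1·m_2 = 6(Δ_1 - Δ_0) = -78
  1·m_1 + 4·m_2 + 1·m_3 = 6(Δ_2 - Δ_1) = -30
Clamped end conditions give two more equations: 2h_0·m_0 + h_0·m_1 = 6(Δ_0 - s'(0)) = 30 and h_2·m_2 + 2h_2·m_3 = 6(s'(3) - Δ_2) = 78.
Forward elimination and back-substitution give m_0 = 132/5, m_1 = -114/5, m_2 = -66/5, m_3 = 228/5.
On [0, 1], with s_0(x) = a_0 + b_0·x + c_0·x² + d_0·x³: c_0 = m_0/2 = 66/5, d_0 = (m_1 - m_0)/(6h_0) = -41/5, b_0 = Δ_0 - h_0(2m_0 + m_1)/6 = 5.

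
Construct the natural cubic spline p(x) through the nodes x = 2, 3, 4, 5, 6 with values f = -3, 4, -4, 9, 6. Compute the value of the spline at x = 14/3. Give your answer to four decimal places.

Let m_i = p''(x_i). Step sizes h_i = 1, 1, 1, 1; slopes of the chords Δ_i = (y_(i+1) - y_i)/h_i = 7, -8, 13, -3.
  1·m_0 + 4·m_1 + 1·m_2 = 6(Δ_1 - Δ_0) = -90
  1·m_1 + 4·m_2 + 1·m_3 = 6(Δ_2 - Δ_1) = 126
  1·m_2 + 4·m_3 + 1·m_4 = 6(Δ_3 - Δ_2) = -96
Natural end conditions: m_0 = m_4 = 0.
Solving: m_0 = 0, m_1 = -975/28, m_2 = 345/7, m_3 = -1017/28, m_4 = 0.
On [4, 5], p(x) = -4 + 21/8·(x - 4) + 345/14·(x - 4)² - 799/56·(x - 4)³.
With (x - 4) = 2/3: p(14/3) = 3383/756.

4.4749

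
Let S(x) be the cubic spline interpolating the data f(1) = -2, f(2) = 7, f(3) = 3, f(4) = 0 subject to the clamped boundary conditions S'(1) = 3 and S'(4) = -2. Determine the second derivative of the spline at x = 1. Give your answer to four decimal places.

Let m_i = S''(x_i). Step sizes h_i = 1, 1, 1; slopes of the chords Δ_i = (y_(i+1) - y_i)/h_i = 9, -4, -3.
  1·m_0 + 4·m_1 + 1·m_2 = 6(Δ_1 - Δ_0) = -78
  1·m_1 + 4·m_2 + 1·m_3 = 6(Δ_2 - Δ_1) = 6
Clamped end conditions give two more equations: 2h_0·m_0 + h_0·m_1 = 6(Δ_0 - S'(1)) = 36 and h_2·m_2 + 2h_2·m_3 = 6(S'(4) - Δ_2) = 6.
Solving the tridiagonal system: m_0 = 496/15, m_1 = -452/15, m_2 = 142/15, m_3 = -26/15.

33.0667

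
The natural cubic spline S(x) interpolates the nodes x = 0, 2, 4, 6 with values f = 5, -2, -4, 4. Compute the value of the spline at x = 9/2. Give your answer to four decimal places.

-2.7656

With M_i denoting the second derivative at x_i, h_i = 2, 2, 2, and Δ_i = (y_(i+1) − y_i)/h_i = -7/2, -1, 4:
  2·M_0 + 8·M_1 + 2·M_2 = 6(Δ_1 - Δ_0) = 15
  2·M_1 + 8·M_2 + 2·M_3 = 6(Δ_2 - Δ_1) = 30
Natural end conditions: M_0 = M_3 = 0.
Solving the tridiagonal system: M_0 = 0, M_1 = 1, M_2 = 7/2, M_3 = 0.
On [4, 6], S(x) = -4 + 5/3·(x - 4) + 7/4·(x - 4)² - 7/24·(x - 4)³.
With (x - 4) = 1/2: S(9/2) = -177/64.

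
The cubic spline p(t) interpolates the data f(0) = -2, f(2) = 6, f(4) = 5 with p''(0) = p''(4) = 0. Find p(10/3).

6

Let M_i = p''(x_i). Step sizes h_i = 2, 2; slopes of the chords Δ_i = (y_(i+1) - y_i)/h_i = 4, -1/2.
  2·M_0 + 8·M_1 + 2·M_2 = 6(Δ_1 - Δ_0) = -27
Natural end conditions: M_0 = M_2 = 0.
Solving the tridiagonal system: M_0 = 0, M_1 = -27/8, M_2 = 0.
On [2, 4], p(t) = 6 + 7/4·(t - 2) - 27/16·(t - 2)² + 9/32·(t - 2)³.
With (t - 2) = 4/3: p(10/3) = 6.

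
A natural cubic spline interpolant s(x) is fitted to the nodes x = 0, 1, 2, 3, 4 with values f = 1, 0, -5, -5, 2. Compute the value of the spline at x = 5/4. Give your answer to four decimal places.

Let m_i = s''(x_i). Step sizes h_i = 1, 1, 1, 1; slopes of the chords Δ_i = (y_(i+1) - y_i)/h_i = -1, -5, 0, 7.
  1·m_0 + 4·m_1 + 1·m_2 = 6(Δ_1 - Δ_0) = -24
  1·m_1 + 4·m_2 + 1·m_3 = 6(Δ_2 - Δ_1) = 30
  1·m_2 + 4·m_3 + 1·m_4 = 6(Δ_3 - Δ_2) = 42
Natural end conditions: m_0 = m_4 = 0.
Solving: m_0 = 0, m_1 = -219/28, m_2 = 51/7, m_3 = 243/28, m_4 = 0.
On [1, 2], s(x) = 0 - 101/28·(x - 1) - 219/56·(x - 1)² + 141/56·(x - 1)³.
With (x - 1) = 1/4: s(5/4) = -3967/3584.

-1.1069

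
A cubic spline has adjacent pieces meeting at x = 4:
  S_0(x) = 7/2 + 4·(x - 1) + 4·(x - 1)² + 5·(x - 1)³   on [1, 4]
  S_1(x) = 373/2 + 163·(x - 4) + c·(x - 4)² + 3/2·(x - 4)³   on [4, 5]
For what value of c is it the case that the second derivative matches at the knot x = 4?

S_0''(x) = 8 + 30·(x - 1), so S_0''(4) = 98. On the right, S_1''(4) = 2c, so c = 49.

49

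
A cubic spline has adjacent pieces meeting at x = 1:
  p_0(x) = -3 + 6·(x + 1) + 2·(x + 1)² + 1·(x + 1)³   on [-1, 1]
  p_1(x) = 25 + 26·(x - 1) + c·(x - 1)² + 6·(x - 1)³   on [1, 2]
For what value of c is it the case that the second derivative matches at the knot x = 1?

p_0''(x) = 4 + 6·(x + 1), so p_0''(1) = 16. On the right, p_1''(1) = 2c, so c = 8.

8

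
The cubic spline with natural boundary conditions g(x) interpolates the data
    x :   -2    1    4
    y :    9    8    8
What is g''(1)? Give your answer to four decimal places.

Write σ_i for g''(x_i). With h_i = 3, 3 and divided differences Δ_i = -1/3, 0, the continuity of g' gives the tridiagonal system
  3·σ_0 + 12·σ_1 + 3·σ_2 = 6(Δ_1 - Δ_0) = 2
Natural end conditions: σ_0 = σ_2 = 0.
Forward elimination and back-substitution give σ_0 = 0, σ_1 = 1/6, σ_2 = 0.

0.1667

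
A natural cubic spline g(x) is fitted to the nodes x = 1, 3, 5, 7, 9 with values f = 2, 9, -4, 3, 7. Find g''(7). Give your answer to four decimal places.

-3.8839

Put M_i = g'' at the i-th knot. Here h = (2, 2, 2, 2) and Δ = (7/2, -13/2, 7/2, 2), so the interior equations h_(i-1)·M_(i-1) + 2(h_(i-1)+h_i)·M_i + h_i·M_(i+1) = 6(Δ_i − Δ_(i-1)) read
  2·M_0 + 8·M_1 + 2·M_2 = 6(Δ_1 - Δ_0) = -60
  2·M_1 + 8·M_2 + 2·M_3 = 6(Δ_2 - Δ_1) = 60
  2·M_2 + 8·M_3 + 2·M_4 = 6(Δ_3 - Δ_2) = -9
Natural end conditions: M_0 = M_4 = 0.
Hence M_0 = 0, M_1 = -1149/112, M_2 = 309/28, M_3 = -435/112, M_4 = 0.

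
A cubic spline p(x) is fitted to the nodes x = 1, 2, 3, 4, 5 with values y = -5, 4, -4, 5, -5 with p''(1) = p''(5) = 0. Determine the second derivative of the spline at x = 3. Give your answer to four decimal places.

44.5714

Put m_i = p'' at the i-th knot. Here h = (1, 1, 1, 1) and Δ = (9, -8, 9, -10), so the interior equations h_(i-1)·m_(i-1) + 2(h_(i-1)+h_i)·m_i + h_i·m_(i+1) = 6(Δ_i − Δ_(i-1)) read
  1·m_0 + 4·m_1 + 1·m_2 = 6(Δ_1 - Δ_0) = -102
  1·m_1 + 4·m_2 + 1·m_3 = 6(Δ_2 - Δ_1) = 102
  1·m_2 + 4·m_3 + 1·m_4 = 6(Δ_3 - Δ_2) = -114
Natural end conditions: m_0 = m_4 = 0.
Hence m_0 = 0, m_1 = -513/14, m_2 = 312/7, m_3 = -555/14, m_4 = 0.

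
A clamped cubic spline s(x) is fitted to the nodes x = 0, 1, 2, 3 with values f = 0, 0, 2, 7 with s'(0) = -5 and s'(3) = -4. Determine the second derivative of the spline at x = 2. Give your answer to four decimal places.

Put σ_i = s'' at the i-th knot. Here h = (1, 1, 1) and Δ = (0, 2, 5), so the interior equations h_(i-1)·σ_(i-1) + 2(h_(i-1)+h_i)·σ_i + h_i·σ_(i+1) = 6(Δ_i − Δ_(i-1)) read
  1·σ_0 + 4·σ_1 + 1·σ_2 = 6(Δ_1 - Δ_0) = 12
  1·σ_1 + 4·σ_2 + 1·σ_3 = 6(Δ_2 - Δ_1) = 18
Clamped end conditions give two more equations: 2h_0·σ_0 + h_0·σ_1 = 6(Δ_0 - s'(0)) = 30 and h_2·σ_2 + 2h_2·σ_3 = 6(s'(3) - Δ_2) = -54.
Solving: σ_0 = 262/15, σ_1 = -74/15, σ_2 = 214/15, σ_3 = -512/15.

14.2667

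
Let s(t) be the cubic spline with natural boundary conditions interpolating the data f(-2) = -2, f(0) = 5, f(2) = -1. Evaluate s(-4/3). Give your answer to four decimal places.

Put m_i = s'' at the i-th knot. Here h = (2, 2) and Δ = (7/2, -3), so the interior equations h_(i-1)·m_(i-1) + 2(h_(i-1)+h_i)·m_i + h_i·m_(i+1) = 6(Δ_i − Δ_(i-1)) read
  2·m_0 + 8·m_1 + 2·m_2 = 6(Δ_1 - Δ_0) = -39
Natural end conditions: m_0 = m_2 = 0.
Solving the tridiagonal system: m_0 = 0, m_1 = -39/8, m_2 = 0.
On [-2, 0], s(t) = -2 + 41/8·(t + 2) + 0·(t + 2)² - 13/32·(t + 2)³.
With (t + 2) = 2/3: s(-4/3) = 35/27.

1.2963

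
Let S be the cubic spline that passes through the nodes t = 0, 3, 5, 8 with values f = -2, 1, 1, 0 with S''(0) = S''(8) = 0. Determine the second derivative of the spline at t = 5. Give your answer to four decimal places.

Write M_i for S''(x_i). With h_i = 3, 2, 3 and divided differences Δ_i = 1, 0, -1/3, the continuity of S' gives the tridiagonal system
  3·M_0 + 10·M_1 + 2·M_2 = 6(Δ_1 - Δ_0) = -6
  2·M_1 + 10·M_2 + 3·M_3 = 6(Δ_2 - Δ_1) = -2
Natural end conditions: M_0 = M_3 = 0.
Forward elimination and back-substitution give M_0 = 0, M_1 = -7/12, M_2 = -1/12, M_3 = 0.

-0.0833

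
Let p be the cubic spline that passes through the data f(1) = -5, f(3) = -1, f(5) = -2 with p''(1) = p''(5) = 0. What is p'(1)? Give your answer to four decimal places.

Write m_i for p''(x_i). With h_i = 2, 2 and divided differences Δ_i = 2, -1/2, the continuity of p' gives the tridiagonal system
  2·m_0 + 8·m_1 + 2·m_2 = 6(Δ_1 - Δ_0) = -15
Natural end conditions: m_0 = m_2 = 0.
Solving the tridiagonal system: m_0 = 0, m_1 = -15/8, m_2 = 0.
On [1, 3], p'(t) = b_0 + 2c_0·(t - 1) + 3d_0·(t - 1)² with b_0 = Δ_0 - h_0(2m_0 + m_1)/6 = 21/8, c_0 = m_0/2 = 0, d_0 = (m_1 - m_0)/(6h_0) = -5/32. So p'(1) = 21/8.

2.6250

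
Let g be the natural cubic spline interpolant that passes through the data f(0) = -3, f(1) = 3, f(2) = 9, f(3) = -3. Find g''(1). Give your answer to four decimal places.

With m_i denoting the second derivative at x_i, h_i = 1, 1, 1, and Δ_i = (y_(i+1) − y_i)/h_i = 6, 6, -12:
  1·m_0 + 4·m_1 + 1·m_2 = 6(Δ_1 - Δ_0) = 0
  1·m_1 + 4·m_2 + 1·m_3 = 6(Δ_2 - Δ_1) = -108
Natural end conditions: m_0 = m_3 = 0.
Hence m_0 = 0, m_1 = 36/5, m_2 = -144/5, m_3 = 0.

7.2000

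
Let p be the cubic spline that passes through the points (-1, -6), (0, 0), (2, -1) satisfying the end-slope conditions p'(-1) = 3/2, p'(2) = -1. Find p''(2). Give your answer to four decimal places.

Put M_i = p'' at the i-th knot. Here h = (1, 2) and Δ = (6, -1/2), so the interior equations h_(i-1)·M_(i-1) + 2(h_(i-1)+h_i)·M_i + h_i·M_(i+1) = 6(Δ_i − Δ_(i-1)) read
  1·M_0 + 6·M_1 + 2·M_2 = 6(Δ_1 - Δ_0) = -39
Clamped end conditions give two more equations: 2h_0·M_0 + h_0·M_1 = 6(Δ_0 - p'(-1)) = 27 and h_1·M_1 + 2h_1·M_2 = 6(p'(2) - Δ_1) = -3.
Forward elimination and back-substitution give M_0 = 115/6, M_1 = -34/3, M_2 = 59/12.

4.9167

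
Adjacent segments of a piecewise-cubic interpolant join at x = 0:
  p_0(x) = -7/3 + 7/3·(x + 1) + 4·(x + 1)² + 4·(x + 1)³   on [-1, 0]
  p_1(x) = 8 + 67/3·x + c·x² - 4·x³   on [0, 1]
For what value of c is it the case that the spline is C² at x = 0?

p_0''(x) = 8 + 24·(x + 1), so p_0''(0) = 32. On the right, p_1''(0) = 2c, so c = 16.

16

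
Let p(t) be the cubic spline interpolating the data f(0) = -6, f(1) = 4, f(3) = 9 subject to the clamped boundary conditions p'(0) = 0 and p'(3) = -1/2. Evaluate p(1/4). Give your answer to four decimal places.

-4.9688

With m_i denoting the second derivative at x_i, h_i = 1, 2, and Δ_i = (y_(i+1) − y_i)/h_i = 10, 5/2:
  1·m_0 + 6·m_1 + 2·m_2 = 6(Δ_1 - Δ_0) = -45
Clamped end conditions give two more equations: 2h_0·m_0 + h_0·m_1 = 6(Δ_0 - p'(0)) = 60 and h_1·m_1 + 2h_1·m_2 = 6(p'(3) - Δ_1) = -18.
Forward elimination and back-substitution give m_0 = 112/3, m_1 = -44/3, m_2 = 17/6.
On [0, 1], p(t) = -6 + 0·t + 56/3·t² - 26/3·t³.
With t = 1/4: p(1/4) = -159/32.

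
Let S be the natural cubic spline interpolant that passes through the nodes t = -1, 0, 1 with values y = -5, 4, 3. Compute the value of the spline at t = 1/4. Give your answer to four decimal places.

With m_i denoting the second derivative at x_i, h_i = 1, 1, and Δ_i = (y_(i+1) − y_i)/h_i = 9, -1:
  1·m_0 + 4·m_1 + 1·m_2 = 6(Δ_1 - Δ_0) = -60
Natural end conditions: m_0 = m_2 = 0.
Solving: m_0 = 0, m_1 = -15, m_2 = 0.
On [0, 1], S(t) = 4 + 4·t - 15/2·t² + 5/2·t³.
With t = 1/4: S(1/4) = 585/128.

4.5703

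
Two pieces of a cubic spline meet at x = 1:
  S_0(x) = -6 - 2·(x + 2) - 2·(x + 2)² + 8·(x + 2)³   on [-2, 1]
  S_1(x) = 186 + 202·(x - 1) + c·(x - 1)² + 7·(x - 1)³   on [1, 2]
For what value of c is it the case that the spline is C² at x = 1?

S_0''(x) = -4 + 48·(x + 2), so S_0''(1) = 140. On the right, S_1''(1) = 2c, so c = 70.

70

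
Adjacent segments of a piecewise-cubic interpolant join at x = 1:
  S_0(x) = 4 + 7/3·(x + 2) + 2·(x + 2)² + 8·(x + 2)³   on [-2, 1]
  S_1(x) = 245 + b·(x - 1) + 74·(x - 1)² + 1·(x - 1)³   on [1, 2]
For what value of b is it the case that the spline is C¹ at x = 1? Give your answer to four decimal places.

230.3333

S_0'(x) = 7/3 + 4·(x + 2) + 24·(x + 2)², so S_0'(1) = 691/3. On the right, S_1'(1) = b, so b = 691/3.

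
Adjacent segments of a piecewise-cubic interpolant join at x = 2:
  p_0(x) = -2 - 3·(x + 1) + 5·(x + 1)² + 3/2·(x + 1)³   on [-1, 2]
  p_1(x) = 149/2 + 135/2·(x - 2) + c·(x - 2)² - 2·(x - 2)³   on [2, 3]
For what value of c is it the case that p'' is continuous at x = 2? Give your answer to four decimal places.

18.5000

p_0''(x) = 10 + 9·(x + 1), so p_0''(2) = 37. On the right, p_1''(2) = 2c, so c = 37/2.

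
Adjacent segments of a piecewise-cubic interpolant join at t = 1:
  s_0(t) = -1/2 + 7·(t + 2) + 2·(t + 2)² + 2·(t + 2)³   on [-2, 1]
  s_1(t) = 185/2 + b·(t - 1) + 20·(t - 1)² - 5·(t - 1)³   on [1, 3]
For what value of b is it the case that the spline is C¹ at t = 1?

73

s_0'(t) = 7 + 4·(t + 2) + 6·(t + 2)², so s_0'(1) = 73. On the right, s_1'(1) = b, so b = 73.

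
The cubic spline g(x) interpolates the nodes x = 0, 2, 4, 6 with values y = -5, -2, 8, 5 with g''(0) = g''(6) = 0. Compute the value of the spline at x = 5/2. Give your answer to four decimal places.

Write σ_i for g''(x_i). With h_i = 2, 2, 2 and divided differences Δ_i = 3/2, 5, -3/2, the continuity of g' gives the tridiagonal system
  2·σ_0 + 8·σ_1 + 2·σ_2 = 6(Δ_1 - Δ_0) = 21
  2·σ_1 + 8·σ_2 + 2·σ_3 = 6(Δ_2 - Δ_1) = -39
Natural end conditions: σ_0 = σ_3 = 0.
Hence σ_0 = 0, σ_1 = 41/10, σ_2 = -59/10, σ_3 = 0.
On [2, 4], g(x) = -2 + 127/30·(x - 2) + 41/20·(x - 2)² - 5/6·(x - 2)³.
With (x - 2) = 1/2: g(5/2) = 21/40.

0.5250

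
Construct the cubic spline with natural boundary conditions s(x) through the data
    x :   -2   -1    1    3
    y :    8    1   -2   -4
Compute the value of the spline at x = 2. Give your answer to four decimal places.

Put m_i = s'' at the i-th knot. Here h = (1, 2, 2) and Δ = (-7, -3/2, -1), so the interior equations h_(i-1)·m_(i-1) + 2(h_(i-1)+h_i)·m_i + h_i·m_(i+1) = 6(Δ_i − Δ_(i-1)) read
  1·m_0 + 6·m_1 + 2·m_2 = 6(Δ_1 - Δ_0) = 33
  2·m_1 + 8·m_2 + 2·m_3 = 6(Δ_2 - Δ_1) = 3
Natural end conditions: m_0 = m_3 = 0.
Forward elimination and back-substitution give m_0 = 0, m_1 = 129/22, m_2 = -12/11, m_3 = 0.
On [1, 3], s(x) = -2 - 3/11·(x - 1) - 6/11·(x - 1)² + 1/11·(x - 1)³.
With (x - 1) = 1: s(2) = -30/11.

-2.7273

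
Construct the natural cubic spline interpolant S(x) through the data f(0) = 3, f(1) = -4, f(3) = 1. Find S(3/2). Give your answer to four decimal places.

-4.8281

Write σ_i for S''(x_i). With h_i = 1, 2 and divided differences Δ_i = -7, 5/2, the continuity of S' gives the tridiagonal system
  1·σ_0 + 6·σ_1 + 2·σ_2 = 6(Δ_1 - Δ_0) = 57
Natural end conditions: σ_0 = σ_2 = 0.
Solving: σ_0 = 0, σ_1 = 19/2, σ_2 = 0.
On [1, 3], S(x) = -4 - 23/6·(x - 1) + 19/4·(x - 1)² - 19/24·(x - 1)³.
With (x - 1) = 1/2: S(3/2) = -309/64.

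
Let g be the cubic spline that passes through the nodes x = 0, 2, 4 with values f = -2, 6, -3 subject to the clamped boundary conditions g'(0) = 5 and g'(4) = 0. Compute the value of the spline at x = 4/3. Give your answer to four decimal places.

5.1481

With M_i denoting the second derivative at x_i, h_i = 2, 2, and Δ_i = (y_(i+1) − y_i)/h_i = 4, -9/2:
  2·M_0 + 8·M_1 + 2·M_2 = 6(Δ_1 - Δ_0) = -51
Clamped end conditions give two more equations: 2h_0·M_0 + h_0·M_1 = 6(Δ_0 - g'(0)) = -6 and h_1·M_1 + 2h_1·M_2 = 6(g'(4) - Δ_1) = 27.
Solving: M_0 = 29/8, M_1 = -41/4, M_2 = 95/8.
On [0, 2], g(x) = -2 + 5·x + 29/16·x² - 37/32·x³.
With x = 4/3: g(4/3) = 139/27.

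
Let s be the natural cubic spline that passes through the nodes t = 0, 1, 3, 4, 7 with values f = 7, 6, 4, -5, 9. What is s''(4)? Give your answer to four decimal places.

11.6480

Let σ_i = s''(x_i). Step sizes h_i = 1, 2, 1, 3; slopes of the chords Δ_i = (y_(i+1) - y_i)/h_i = -1, -1, -9, 14/3.
  1·σ_0 + 6·σ_1 + 2·σ_2 = 6(Δ_1 - Δ_0) = 0
  2·σ_1 + 6·σ_2 + 1·σ_3 = 6(Δ_2 - Δ_1) = -48
  1·σ_2 + 8·σ_3 + 3·σ_4 = 6(Δ_3 - Δ_2) = 82
Natural end conditions: σ_0 = σ_4 = 0.
Forward elimination and back-substitution give σ_0 = 0, σ_1 = 466/125, σ_2 = -1398/125, σ_3 = 1456/125, σ_4 = 0.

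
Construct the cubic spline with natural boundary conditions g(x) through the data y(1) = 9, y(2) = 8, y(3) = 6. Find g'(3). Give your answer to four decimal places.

Let M_i = g''(x_i). Step sizes h_i = 1, 1; slopes of the chords Δ_i = (y_(i+1) - y_i)/h_i = -1, -2.
  1·M_0 + 4·M_1 + 1·M_2 = 6(Δ_1 - Δ_0) = -6
Natural end conditions: M_0 = M_2 = 0.
Solving: M_0 = 0, M_1 = -3/2, M_2 = 0.
On [2, 3], g'(x) = b_1 + 2c_1·(x - 2) + 3d_1·(x - 2)² with b_1 = Δ_1 - h_1(2M_1 + M_2)/6 = -3/2, c_1 = M_1/2 = -3/4, d_1 = (M_2 - M_1)/(6h_1) = 1/4. So g'(3) = -9/4.

-2.2500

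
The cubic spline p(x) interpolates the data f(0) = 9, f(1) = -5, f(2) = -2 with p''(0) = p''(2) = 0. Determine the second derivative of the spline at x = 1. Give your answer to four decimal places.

25.5000

Write M_i for p''(x_i). With h_i = 1, 1 and divided differences Δ_i = -14, 3, the continuity of p' gives the tridiagonal system
  1·M_0 + 4·M_1 + 1·M_2 = 6(Δ_1 - Δ_0) = 102
Natural end conditions: M_0 = M_2 = 0.
Solving the tridiagonal system: M_0 = 0, M_1 = 51/2, M_2 = 0.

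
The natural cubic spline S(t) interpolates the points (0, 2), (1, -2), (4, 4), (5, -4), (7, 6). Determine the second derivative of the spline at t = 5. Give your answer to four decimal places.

15.1491

Let M_i = S''(x_i). Step sizes h_i = 1, 3, 1, 2; slopes of the chords Δ_i = (y_(i+1) - y_i)/h_i = -4, 2, -8, 5.
  1·M_0 + 8·M_1 + 3·M_2 = 6(Δ_1 - Δ_0) = 36
  3·M_1 + 8·M_2 + 1·M_3 = 6(Δ_2 - Δ_1) = -60
  1·M_2 + 6·M_3 + 2·M_4 = 6(Δ_3 - Δ_2) = 78
Natural end conditions: M_0 = M_4 = 0.
Solving the tridiagonal system: M_0 = 0, M_1 = 1503/161, M_2 = -2076/161, M_3 = 2439/161, M_4 = 0.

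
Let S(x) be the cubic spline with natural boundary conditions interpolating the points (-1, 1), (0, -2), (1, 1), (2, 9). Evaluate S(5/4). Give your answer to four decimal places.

With M_i denoting the second derivative at x_i, h_i = 1, 1, 1, and Δ_i = (y_(i+1) − y_i)/h_i = -3, 3, 8:
  1·M_0 + 4·M_1 + 1·M_2 = 6(Δ_1 - Δ_0) = 36
  1·M_1 + 4·M_2 + 1·M_3 = 6(Δ_2 - Δ_1) = 30
Natural end conditions: M_0 = M_3 = 0.
Forward elimination and back-substitution give M_0 = 0, M_1 = 38/5, M_2 = 28/5, M_3 = 0.
On [1, 2], S(x) = 1 + 92/15·(x - 1) + 14/5·(x - 1)² - 14/15·(x - 1)³.
With (x - 1) = 1/4: S(5/4) = 431/160.

2.6938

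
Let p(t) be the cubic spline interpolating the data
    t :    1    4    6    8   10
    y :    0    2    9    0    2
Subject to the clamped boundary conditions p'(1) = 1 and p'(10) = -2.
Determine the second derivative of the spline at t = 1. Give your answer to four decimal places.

With m_i denoting the second derivative at x_i, h_i = 3, 2, 2, 2, and Δ_i = (y_(i+1) − y_i)/h_i = 2/3, 7/2, -9/2, 1:
  3·m_0 + 10·m_1 + 2·m_2 = 6(Δ_1 - Δ_0) = 17
  2·m_1 + 8·m_2 + 2·m_3 = 6(Δ_2 - Δ_1) = -48
  2·m_2 + 8·m_3 + 2·m_4 = 6(Δ_3 - Δ_2) = 33
Clamped end conditions give two more equations: 2h_0·m_0 + h_0·m_1 = 6(Δ_0 - p'(1)) = -2 and h_3·m_3 + 2h_3·m_4 = 6(p'(10) - Δ_3) = -18.
Solving the tridiagonal system: m_0 = -57/23, m_1 = 296/69, m_2 = -637/69, m_3 = 596/69, m_4 = -1217/138.

-2.4783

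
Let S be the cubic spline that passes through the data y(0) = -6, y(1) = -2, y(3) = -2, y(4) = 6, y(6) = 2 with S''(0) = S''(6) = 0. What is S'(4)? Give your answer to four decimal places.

6.0860

Let M_i = S''(x_i). Step sizes h_i = 1, 2, 1, 2; slopes of the chords Δ_i = (y_(i+1) - y_i)/h_i = 4, 0, 8, -2.
  1·M_0 + 6·M_1 + 2·M_2 = 6(Δ_1 - Δ_0) = -24
  2·M_1 + 6·M_2 + 1·M_3 = 6(Δ_2 - Δ_1) = 48
  1·M_2 + 6·M_3 + 2·M_4 = 6(Δ_3 - Δ_2) = -60
Natural end conditions: M_0 = M_4 = 0.
Hence M_0 = 0, M_1 = -256/31, M_2 = 396/31, M_3 = -376/31, M_4 = 0.
On [4, 6], S'(x) = b_3 + 2c_3·(x - 4) + 3d_3·(x - 4)² with b_3 = Δ_3 - h_3(2M_3 + M_4)/6 = 566/93, c_3 = M_3/2 = -188/31, d_3 = (M_4 - M_3)/(6h_3) = 94/93. So S'(4) = 566/93.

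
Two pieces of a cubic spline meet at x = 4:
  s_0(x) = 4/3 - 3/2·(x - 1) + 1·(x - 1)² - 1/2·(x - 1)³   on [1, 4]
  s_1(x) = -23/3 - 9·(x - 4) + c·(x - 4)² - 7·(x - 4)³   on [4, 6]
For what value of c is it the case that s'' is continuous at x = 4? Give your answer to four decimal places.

s_0''(x) = 2 - 3·(x - 1), so s_0''(4) = -7. On the right, s_1''(4) = 2c, so c = -7/2.

-3.5000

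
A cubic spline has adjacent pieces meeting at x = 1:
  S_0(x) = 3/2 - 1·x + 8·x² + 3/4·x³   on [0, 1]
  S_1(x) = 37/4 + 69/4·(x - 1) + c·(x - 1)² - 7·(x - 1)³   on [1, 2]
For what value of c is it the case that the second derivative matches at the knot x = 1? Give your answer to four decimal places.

10.2500

S_0''(x) = 16 + 9/2·x, so S_0''(1) = 41/2. On the right, S_1''(1) = 2c, so c = 41/4.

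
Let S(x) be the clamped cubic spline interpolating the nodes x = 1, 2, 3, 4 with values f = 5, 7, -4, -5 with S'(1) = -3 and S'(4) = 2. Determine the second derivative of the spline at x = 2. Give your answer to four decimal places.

Put M_i = S'' at the i-th knot. Here h = (1, 1, 1) and Δ = (2, -11, -1), so the interior equations h_(i-1)·M_(i-1) + 2(h_(i-1)+h_i)·M_i + h_i·M_(i+1) = 6(Δ_i − Δ_(i-1)) read
  1·M_0 + 4·M_1 + 1·M_2 = 6(Δ_1 - Δ_0) = -78
  1·M_1 + 4·M_2 + 1·M_3 = 6(Δ_2 - Δ_1) = 60
Clamped end conditions give two more equations: 2h_0·M_0 + h_0·M_1 = 6(Δ_0 - S'(1)) = 30 and h_2·M_2 + 2h_2·M_3 = 6(S'(4) - Δ_2) = 18.
Solving: M_0 = 476/15, M_1 = -502/15, M_2 = 362/15, M_3 = -46/15.

-33.4667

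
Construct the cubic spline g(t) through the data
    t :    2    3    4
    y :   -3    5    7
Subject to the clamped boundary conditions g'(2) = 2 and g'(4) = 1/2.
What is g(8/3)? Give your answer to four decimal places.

2.0556

Write σ_i for g''(x_i). With h_i = 1, 1 and divided differences Δ_i = 8, 2, the continuity of g' gives the tridiagonal system
  1·σ_0 + 4·σ_1 + 1·σ_2 = 6(Δ_1 - Δ_0) = -36
Clamped end conditions give two more equations: 2h_0·σ_0 + h_0·σ_1 = 6(Δ_0 - g'(2)) = 36 and h_1·σ_1 + 2h_1·σ_2 = 6(g'(4) - Δ_1) = -9.
Forward elimination and back-substitution give σ_0 = 105/4, σ_1 = -33/2, σ_2 = 15/4.
On [2, 3], g(t) = -3 + 2·(t - 2) + 105/8·(t - 2)² - 57/8·(t - 2)³.
With (t - 2) = 2/3: g(8/3) = 37/18.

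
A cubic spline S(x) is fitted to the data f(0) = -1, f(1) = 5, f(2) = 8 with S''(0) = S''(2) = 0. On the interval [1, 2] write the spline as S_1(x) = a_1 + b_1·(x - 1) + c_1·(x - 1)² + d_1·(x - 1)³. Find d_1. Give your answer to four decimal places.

With σ_i denoting the second derivative at x_i, h_i = 1, 1, and Δ_i = (y_(i+1) − y_i)/h_i = 6, 3:
  1·σ_0 + 4·σ_1 + 1·σ_2 = 6(Δ_1 - Δ_0) = -18
Natural end conditions: σ_0 = σ_2 = 0.
Solving: σ_0 = 0, σ_1 = -9/2, σ_2 = 0.
On [1, 2], with S_1(x) = a_1 + b_1·(x - 1) + c_1·(x - 1)² + d_1·(x - 1)³: c_1 = σ_1/2 = -9/4, d_1 = (σ_2 - σ_1)/(6h_1) = 3/4, b_1 = Δ_1 - h_1(2σ_1 + σ_2)/6 = 9/2.

0.7500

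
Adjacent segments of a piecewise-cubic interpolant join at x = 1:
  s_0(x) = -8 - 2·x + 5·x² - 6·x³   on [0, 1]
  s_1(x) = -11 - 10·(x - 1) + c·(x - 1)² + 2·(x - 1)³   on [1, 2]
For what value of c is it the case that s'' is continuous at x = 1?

-13

s_0''(x) = 10 - 36·x, so s_0''(1) = -26. On the right, s_1''(1) = 2c, so c = -13.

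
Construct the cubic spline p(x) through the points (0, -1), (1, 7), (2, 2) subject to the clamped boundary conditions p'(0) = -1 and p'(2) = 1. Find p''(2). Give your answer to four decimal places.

With M_i denoting the second derivative at x_i, h_i = 1, 1, and Δ_i = (y_(i+1) − y_i)/h_i = 8, -5:
  1·M_0 + 4·M_1 + 1·M_2 = 6(Δ_1 - Δ_0) = -78
Clamped end conditions give two more equations: 2h_0·M_0 + h_0·M_1 = 6(Δ_0 - p'(0)) = 54 and h_1·M_1 + 2h_1·M_2 = 6(p'(2) - Δ_1) = 36.
Hence M_0 = 95/2, M_1 = -41, M_2 = 77/2.

38.5000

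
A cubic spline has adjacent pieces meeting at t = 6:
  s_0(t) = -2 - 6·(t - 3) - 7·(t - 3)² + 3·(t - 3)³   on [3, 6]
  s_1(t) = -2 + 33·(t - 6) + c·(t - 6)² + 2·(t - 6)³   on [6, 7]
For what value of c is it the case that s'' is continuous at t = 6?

s_0''(t) = -14 + 18·(t - 3), so s_0''(6) = 40. On the right, s_1''(6) = 2c, so c = 20.

20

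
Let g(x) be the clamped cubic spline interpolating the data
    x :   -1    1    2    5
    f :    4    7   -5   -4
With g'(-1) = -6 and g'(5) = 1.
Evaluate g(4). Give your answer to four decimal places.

-7.1561

Write M_i for g''(x_i). With h_i = 2, 1, 3 and divided differences Δ_i = 3/2, -12, 1/3, the continuity of g' gives the tridiagonal system
  2·M_0 + 6·M_1 + 1·M_2 = 6(Δ_1 - Δ_0) = -81
  1·M_1 + 8·M_2 + 3·M_3 = 6(Δ_2 - Δ_1) = 74
Clamped end conditions give two more equations: 2h_0·M_0 + h_0·M_1 = 6(Δ_0 - g'(-1)) = 45 and h_2·M_2 + 2h_2·M_3 = 6(g'(5) - Δ_2) = 4.
Solving the tridiagonal system: M_0 = 323/14, M_1 = -331/14, M_2 = 103/7, M_3 = -281/42.
On [2, 5], g(x) = -5 - 309/28·(x - 2) + 103/14·(x - 2)² - 899/756·(x - 2)³.
With (x - 2) = 2: g(4) = -2705/378.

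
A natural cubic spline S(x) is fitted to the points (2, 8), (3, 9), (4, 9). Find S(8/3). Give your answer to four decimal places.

8.7593

Put M_i = S'' at the i-th knot. Here h = (1, 1) and Δ = (1, 0), so the interior equations h_(i-1)·M_(i-1) + 2(h_(i-1)+h_i)·M_i + h_i·M_(i+1) = 6(Δ_i − Δ_(i-1)) read
  1·M_0 + 4·M_1 + 1·M_2 = 6(Δ_1 - Δ_0) = -6
Natural end conditions: M_0 = M_2 = 0.
Hence M_0 = 0, M_1 = -3/2, M_2 = 0.
On [2, 3], S(x) = 8 + 5/4·(x - 2) + 0·(x - 2)² - 1/4·(x - 2)³.
With (x - 2) = 2/3: S(8/3) = 473/54.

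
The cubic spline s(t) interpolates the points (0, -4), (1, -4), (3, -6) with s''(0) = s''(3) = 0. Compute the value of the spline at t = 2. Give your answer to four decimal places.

-4.7500

Write M_i for s''(x_i). With h_i = 1, 2 and divided differences Δ_i = 0, -1, the continuity of s' gives the tridiagonal system
  1·M_0 + 6·M_1 + 2·M_2 = 6(Δ_1 - Δ_0) = -6
Natural end conditions: M_0 = M_2 = 0.
Hence M_0 = 0, M_1 = -1, M_2 = 0.
On [1, 3], s(t) = -4 - 1/3·(t - 1) - 1/2·(t - 1)² + 1/12·(t - 1)³.
With (t - 1) = 1: s(2) = -19/4.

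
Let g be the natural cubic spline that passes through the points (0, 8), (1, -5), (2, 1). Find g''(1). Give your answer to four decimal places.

With m_i denoting the second derivative at x_i, h_i = 1, 1, and Δ_i = (y_(i+1) − y_i)/h_i = -13, 6:
  1·m_0 + 4·m_1 + 1·m_2 = 6(Δ_1 - Δ_0) = 114
Natural end conditions: m_0 = m_2 = 0.
Solving: m_0 = 0, m_1 = 57/2, m_2 = 0.

28.5000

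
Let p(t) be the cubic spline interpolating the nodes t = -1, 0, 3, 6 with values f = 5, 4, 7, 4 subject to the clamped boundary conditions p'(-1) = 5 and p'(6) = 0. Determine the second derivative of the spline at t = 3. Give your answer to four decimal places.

-2.9032

Put M_i = p'' at the i-th knot. Here h = (1, 3, 3) and Δ = (-1, 1, -1), so the interior equations h_(i-1)·M_(i-1) + 2(h_(i-1)+h_i)·M_i + h_i·M_(i+1) = 6(Δ_i − Δ_(i-1)) read
  1·M_0 + 8·M_1 + 3·M_2 = 6(Δ_1 - Δ_0) = 12
  3·M_1 + 12·M_2 + 3·M_3 = 6(Δ_2 - Δ_1) = -12
Clamped end conditions give two more equations: 2h_0·M_0 + h_0·M_1 = 6(Δ_0 - p'(-1)) = -36 and h_2·M_2 + 2h_2·M_3 = 6(p'(6) - Δ_2) = 6.
Hence M_0 = -638/31, M_1 = 160/31, M_2 = -90/31, M_3 = 76/31.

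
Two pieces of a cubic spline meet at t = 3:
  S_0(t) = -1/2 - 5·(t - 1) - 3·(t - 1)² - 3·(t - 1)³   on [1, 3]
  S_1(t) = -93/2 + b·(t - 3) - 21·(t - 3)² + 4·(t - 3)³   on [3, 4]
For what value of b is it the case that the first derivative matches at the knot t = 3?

-53

S_0'(t) = -5 - 6·(t - 1) - 9·(t - 1)², so S_0'(3) = -53. On the right, S_1'(3) = b, so b = -53.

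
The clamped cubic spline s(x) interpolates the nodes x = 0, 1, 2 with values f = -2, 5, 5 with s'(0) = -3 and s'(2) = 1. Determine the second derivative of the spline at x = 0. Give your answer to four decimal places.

42.5000

Let M_i = s''(x_i). Step sizes h_i = 1, 1; slopes of the chords Δ_i = (y_(i+1) - y_i)/h_i = 7, 0.
  1·M_0 + 4·M_1 + 1·M_2 = 6(Δ_1 - Δ_0) = -42
Clamped end conditions give two more equations: 2h_0·M_0 + h_0·M_1 = 6(Δ_0 - s'(0)) = 60 and h_1·M_1 + 2h_1·M_2 = 6(s'(2) - Δ_1) = 6.
Solving the tridiagonal system: M_0 = 85/2, M_1 = -25, M_2 = 31/2.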